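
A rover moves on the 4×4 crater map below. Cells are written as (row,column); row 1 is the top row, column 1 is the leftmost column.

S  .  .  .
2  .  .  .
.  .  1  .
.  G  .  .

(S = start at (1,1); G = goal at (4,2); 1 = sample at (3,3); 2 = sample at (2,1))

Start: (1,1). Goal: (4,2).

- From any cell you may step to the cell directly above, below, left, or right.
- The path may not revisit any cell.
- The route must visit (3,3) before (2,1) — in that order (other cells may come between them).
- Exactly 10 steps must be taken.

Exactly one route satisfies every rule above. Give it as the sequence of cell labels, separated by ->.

(1,1) -> (1,2) -> (1,3) -> (2,3) -> (3,3) -> (3,2) -> (2,2) -> (2,1) -> (3,1) -> (4,1) -> (4,2)

The waypoints must appear in the order (3,3), (2,1), with no cell reused.
Route from (1,1): 2× right (reaching (1,3)), 2× down (reaching (3,3)), left to (3,2), up to (2,2), left to (2,1), 2× down (reaching (4,1)), right to (4,2) — 10 moves in all.
Check: order respected (1 at step 4, 2 at step 7); 10 moves as required.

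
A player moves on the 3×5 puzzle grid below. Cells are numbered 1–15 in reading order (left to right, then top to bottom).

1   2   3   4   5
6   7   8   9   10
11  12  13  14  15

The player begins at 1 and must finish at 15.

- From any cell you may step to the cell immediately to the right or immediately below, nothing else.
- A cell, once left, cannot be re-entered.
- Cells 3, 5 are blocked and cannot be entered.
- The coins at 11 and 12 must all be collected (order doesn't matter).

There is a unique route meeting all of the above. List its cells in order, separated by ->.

1 -> 6 -> 11 -> 12 -> 13 -> 14 -> 15

Moves only go right or down, so the column and row indices never decrease.
Route from 1: 2× down (reaching 11), 4× right (reaching 15) — 6 moves in all.
Check: all required cells visited.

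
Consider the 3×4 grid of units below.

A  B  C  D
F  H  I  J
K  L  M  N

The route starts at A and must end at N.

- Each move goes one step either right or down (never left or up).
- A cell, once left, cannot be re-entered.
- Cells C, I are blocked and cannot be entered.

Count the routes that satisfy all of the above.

3

A right/down-only route from A to N makes exactly 2 down-moves and 3 right-moves in some order.
With no other constraints that would be C(5,2) = 10 routes.
Subtract routes through each blocked cell (inclusion–exclusion for overlaps): − through C: 3 − through I: 6 + through C&I: 2 → 3.
That gives 3 routes.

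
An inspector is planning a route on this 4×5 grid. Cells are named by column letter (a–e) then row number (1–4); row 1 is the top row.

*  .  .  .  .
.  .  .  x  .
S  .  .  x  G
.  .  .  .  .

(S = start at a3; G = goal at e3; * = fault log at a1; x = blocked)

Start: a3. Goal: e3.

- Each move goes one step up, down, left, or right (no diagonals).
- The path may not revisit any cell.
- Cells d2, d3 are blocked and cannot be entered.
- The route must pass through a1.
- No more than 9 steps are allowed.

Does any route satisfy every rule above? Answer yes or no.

yes

One route that works: a3 → a2 → a1 → b1 → c1 → d1 → e1 → e2 → e3.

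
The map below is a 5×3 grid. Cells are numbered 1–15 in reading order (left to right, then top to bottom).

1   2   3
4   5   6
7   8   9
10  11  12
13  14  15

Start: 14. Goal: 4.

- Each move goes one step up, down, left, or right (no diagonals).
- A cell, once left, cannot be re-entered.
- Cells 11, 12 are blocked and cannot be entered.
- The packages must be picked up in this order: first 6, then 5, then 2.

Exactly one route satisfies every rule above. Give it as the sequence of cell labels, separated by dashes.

The waypoints must appear in the order 6, 5, 2, with no cell reused.
Route from 14: left 1 to 13, up 2 to 7, right 2 to 9, up 1 to 6, left 1 to 5, up 1 to 2, left 1 to 1, down 1 to 4 — 10 moves in all.
Check: order respected (6 at step 6, 5 at step 7, 2 at step 8).

14 - 13 - 10 - 7 - 8 - 9 - 6 - 5 - 2 - 1 - 4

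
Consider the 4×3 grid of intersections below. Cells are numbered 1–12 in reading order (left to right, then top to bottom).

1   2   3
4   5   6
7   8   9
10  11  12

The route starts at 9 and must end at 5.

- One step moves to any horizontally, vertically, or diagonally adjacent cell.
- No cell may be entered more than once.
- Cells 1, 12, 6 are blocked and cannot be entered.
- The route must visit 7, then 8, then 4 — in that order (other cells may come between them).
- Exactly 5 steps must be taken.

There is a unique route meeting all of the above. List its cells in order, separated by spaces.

9 11 7 8 4 5

The waypoints must appear in the order 7, 8, 4, with no cell reused.
Route from 9: down-left 1 to 11, up-left 1 to 7, right 1 to 8, up-left 1 to 4, right 1 to 5 — 5 moves in all.
Check: order respected (7 at step 2, 8 at step 3, 4 at step 4); 5 moves as required.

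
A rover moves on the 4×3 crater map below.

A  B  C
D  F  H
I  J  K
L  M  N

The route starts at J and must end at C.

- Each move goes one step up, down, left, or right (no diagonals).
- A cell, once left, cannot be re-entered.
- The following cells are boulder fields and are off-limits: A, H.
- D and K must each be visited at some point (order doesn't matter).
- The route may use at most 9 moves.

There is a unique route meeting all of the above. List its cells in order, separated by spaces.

Any route must reach D and K and still end at C within 9 moves, so the order of the required stops is forced.
Route from J: right to K, down to N, 2× left (reaching L), 2× up (reaching D), right to F, up to B, right to C — 9 moves in all.
Check: all required cells visited; 9 ≤ 9 moves.

J K N M L I D F B C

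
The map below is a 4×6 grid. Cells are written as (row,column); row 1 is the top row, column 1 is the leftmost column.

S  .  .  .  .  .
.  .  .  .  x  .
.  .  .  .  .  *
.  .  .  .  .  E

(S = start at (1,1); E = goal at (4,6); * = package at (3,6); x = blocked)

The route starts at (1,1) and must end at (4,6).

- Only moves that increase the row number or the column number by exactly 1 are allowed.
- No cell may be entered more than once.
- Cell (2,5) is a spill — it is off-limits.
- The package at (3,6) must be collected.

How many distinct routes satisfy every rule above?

11

A right/down-only route from (1,1) to (4,6) makes exactly 3 down-moves and 5 right-moves in some order.
With no other constraints that would be C(8,3) = 56 routes.
Split at (3,6) and multiply the segment counts (each segment already excludes blocked cells): (1,1)→(3,6): 11; (3,6)→(4,6): 1; product = 11.
That gives 11 routes.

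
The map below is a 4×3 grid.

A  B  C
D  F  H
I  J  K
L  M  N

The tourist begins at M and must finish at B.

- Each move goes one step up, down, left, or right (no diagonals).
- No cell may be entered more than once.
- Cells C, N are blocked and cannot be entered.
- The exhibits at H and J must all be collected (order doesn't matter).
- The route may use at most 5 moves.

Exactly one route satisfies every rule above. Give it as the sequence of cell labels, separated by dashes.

M - J - K - H - F - B

The 5-move cap with required stops at H, J leaves no slack for detours.
Route from M: up to J, right to K, up to H, left to F, up to B — 5 moves in all.
Check: all required cells visited; 5 ≤ 5 moves.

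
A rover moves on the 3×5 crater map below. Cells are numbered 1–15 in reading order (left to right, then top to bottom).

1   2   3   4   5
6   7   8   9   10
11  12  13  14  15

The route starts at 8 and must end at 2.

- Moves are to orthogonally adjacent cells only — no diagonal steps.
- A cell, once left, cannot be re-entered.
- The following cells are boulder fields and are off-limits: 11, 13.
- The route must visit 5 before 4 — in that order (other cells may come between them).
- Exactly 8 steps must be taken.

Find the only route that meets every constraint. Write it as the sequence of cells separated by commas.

The waypoints must appear in the order 5, 4, with no cell reused.
Route from 8: right to 9, down to 14, right to 15, 2× up (reaching 5), 3× left (reaching 2) — 8 moves in all.
Check: order respected (5 at step 5, 4 at step 6); 8 moves as required.

8, 9, 14, 15, 10, 5, 4, 3, 2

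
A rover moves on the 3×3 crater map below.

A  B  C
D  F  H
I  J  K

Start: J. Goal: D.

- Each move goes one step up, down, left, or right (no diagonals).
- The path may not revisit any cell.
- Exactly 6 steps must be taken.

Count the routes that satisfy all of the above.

4

Need simple routes of exactly 6 moves from J to D (Manhattan distance 2, so 2 moves are spent on a detour and 2 undoing it).
Enumerating: J F H C B A D | J K H C B F D | J K H C B A D | J K H F B A D.
That gives 4 routes.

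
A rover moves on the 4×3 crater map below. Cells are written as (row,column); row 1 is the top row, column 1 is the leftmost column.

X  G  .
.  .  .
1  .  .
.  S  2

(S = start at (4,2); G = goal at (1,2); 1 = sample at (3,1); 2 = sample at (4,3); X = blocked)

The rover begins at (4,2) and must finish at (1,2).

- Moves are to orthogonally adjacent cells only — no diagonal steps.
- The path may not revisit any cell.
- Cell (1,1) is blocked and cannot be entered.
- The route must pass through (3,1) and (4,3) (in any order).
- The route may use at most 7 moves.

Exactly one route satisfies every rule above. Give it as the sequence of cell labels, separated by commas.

The budget equals the shortest possible length, so every move has to be on a shortest route through the required cells.
Route from (4,2): right 1 to (4,3), up 1 to (3,3), left 2 to (3,1), up 1 to (2,1), right 1 to (2,2), up 1 to (1,2) — 7 moves in all.
Check: all required cells visited; 7 ≤ 7 moves.

(4,2), (4,3), (3,3), (3,2), (3,1), (2,1), (2,2), (1,2)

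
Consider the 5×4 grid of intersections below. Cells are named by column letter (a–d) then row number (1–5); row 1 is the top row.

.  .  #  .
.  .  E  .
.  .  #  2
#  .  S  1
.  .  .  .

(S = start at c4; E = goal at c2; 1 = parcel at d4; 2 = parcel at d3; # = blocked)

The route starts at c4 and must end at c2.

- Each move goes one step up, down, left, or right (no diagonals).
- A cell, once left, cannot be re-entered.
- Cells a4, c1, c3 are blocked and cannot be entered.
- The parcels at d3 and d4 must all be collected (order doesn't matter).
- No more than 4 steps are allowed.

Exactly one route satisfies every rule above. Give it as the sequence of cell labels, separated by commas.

The budget equals the shortest possible length, so every move has to be on a shortest route through the required cells.
Route from c4: right to d4, 2× up (reaching d2), left to c2 — 4 moves in all.
Check: all required cells visited; 4 ≤ 4 moves.

c4, d4, d3, d2, c2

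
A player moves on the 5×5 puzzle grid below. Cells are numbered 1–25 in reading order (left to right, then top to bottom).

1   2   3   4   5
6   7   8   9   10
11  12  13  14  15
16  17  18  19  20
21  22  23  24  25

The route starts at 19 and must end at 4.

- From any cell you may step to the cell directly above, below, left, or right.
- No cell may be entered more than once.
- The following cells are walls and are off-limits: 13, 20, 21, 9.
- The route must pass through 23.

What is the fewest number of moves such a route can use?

Any route passes through 23 somewhere between 19 and 4. Summing Manhattan distances along the two legs (19 → 23 → 4) gives a lower bound of 2 + 5 = 7 moves.
That bound ignores the blocked cells. Measuring each leg by the fewest moves that actually steer around them (19→23: 2; 23→4: 7) raises the lower bound to 9.
A route of 9 moves exists: 19 → 24 → 23 → 18 → 17 → 12 → 7 → 2 → 3 → 4.
Since 9 matches that lower bound, it is optimal.

9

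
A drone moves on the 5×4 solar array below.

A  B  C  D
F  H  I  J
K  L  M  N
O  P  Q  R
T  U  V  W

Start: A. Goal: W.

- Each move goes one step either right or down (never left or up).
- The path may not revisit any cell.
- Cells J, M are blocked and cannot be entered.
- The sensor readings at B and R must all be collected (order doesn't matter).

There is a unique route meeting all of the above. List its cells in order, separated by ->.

Moves only go right or down, so the column and row indices never decrease.
Route from A: right to B, 3× down (reaching P), 2× right (reaching R), down to W — 7 moves in all.
Check: all required cells visited.

A -> B -> H -> L -> P -> Q -> R -> W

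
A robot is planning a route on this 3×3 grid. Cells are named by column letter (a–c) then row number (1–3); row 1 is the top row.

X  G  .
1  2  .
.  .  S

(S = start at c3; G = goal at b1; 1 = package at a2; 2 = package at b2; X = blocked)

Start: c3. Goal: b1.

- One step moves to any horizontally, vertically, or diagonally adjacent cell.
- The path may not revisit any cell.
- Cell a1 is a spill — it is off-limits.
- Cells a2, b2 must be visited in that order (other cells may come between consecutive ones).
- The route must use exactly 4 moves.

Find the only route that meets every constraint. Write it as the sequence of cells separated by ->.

The waypoints must appear in the order a2, b2, with no cell reused.
Route from c3: left 1 to b3, up-left 1 to a2, right 1 to b2, up 1 to b1 — 4 moves in all.
Check: order respected (1 at step 2, 2 at step 3); 4 moves as required.

c3 -> b3 -> a2 -> b2 -> b1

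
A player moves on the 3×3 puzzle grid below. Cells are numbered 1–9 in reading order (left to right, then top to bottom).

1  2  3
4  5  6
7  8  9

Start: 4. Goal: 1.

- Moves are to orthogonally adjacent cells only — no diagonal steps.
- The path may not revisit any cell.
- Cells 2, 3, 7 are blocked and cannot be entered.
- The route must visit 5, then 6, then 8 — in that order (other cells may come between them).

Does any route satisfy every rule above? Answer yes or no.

Every way from 5 onward to 1 runs back through 4, which the route has already used — so it cannot be completed without a revisit.

no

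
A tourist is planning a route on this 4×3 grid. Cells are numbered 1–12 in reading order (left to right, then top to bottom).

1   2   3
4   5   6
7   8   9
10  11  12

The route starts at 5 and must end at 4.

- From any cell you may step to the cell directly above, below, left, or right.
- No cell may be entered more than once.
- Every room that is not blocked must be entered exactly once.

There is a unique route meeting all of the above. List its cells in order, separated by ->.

Need to visit all 12 open cells exactly once, starting at 5 and ending at 4.
Cell 1 has only two open neighbours (4 and 2), so the path must pass straight through it: one of those is the cell it's entered from and the other is where it exits.
Route from 5: down 1 to 8, left 1 to 7, down 1 to 10, right 2 to 12, up 3 to 3, left 2 to 1, down 1 to 4 — 11 moves in all.
Check: all 12 open cells covered.

5 -> 8 -> 7 -> 10 -> 11 -> 12 -> 9 -> 6 -> 3 -> 2 -> 1 -> 4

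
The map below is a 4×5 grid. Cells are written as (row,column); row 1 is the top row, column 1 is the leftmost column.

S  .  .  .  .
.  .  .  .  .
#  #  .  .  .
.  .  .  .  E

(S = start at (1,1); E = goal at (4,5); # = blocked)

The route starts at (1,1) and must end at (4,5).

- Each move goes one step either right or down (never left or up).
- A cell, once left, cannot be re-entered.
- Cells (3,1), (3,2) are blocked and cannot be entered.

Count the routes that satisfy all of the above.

A right/down-only route from (1,1) to (4,5) makes exactly 3 down-moves and 4 right-moves in some order.
With no other constraints that would be C(7,3) = 35 routes.
Subtract routes through each blocked cell (inclusion–exclusion for overlaps): − through (3,1): 5 − through (3,2): 12 + through (3,1)&(3,2): 4 → 22.
That gives 22 routes.

22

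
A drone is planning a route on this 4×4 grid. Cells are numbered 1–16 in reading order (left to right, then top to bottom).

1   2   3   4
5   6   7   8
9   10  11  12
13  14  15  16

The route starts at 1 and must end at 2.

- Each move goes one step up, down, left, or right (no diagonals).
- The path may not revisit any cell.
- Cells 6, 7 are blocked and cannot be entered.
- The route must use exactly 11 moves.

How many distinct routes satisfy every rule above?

6

Need simple routes of exactly 11 moves from 1 to 2 (Manhattan distance 1, so 5 moves are spent on a detour and 5 undoing it).
Enumerating: 1 5 9 13 14 10 11 12 8 4 3 2 | 1 5 9 13 14 15 11 12 8 4 3 2 | 1 5 9 13 14 15 16 12 8 4 3 2 | 1 5 9 10 14 15 11 12 8 4 3 2 | 1 5 9 10 14 15 16 12 8 4 3 2 | 1 5 9 10 11 15 16 12 8 4 3 2.
That gives 6 routes.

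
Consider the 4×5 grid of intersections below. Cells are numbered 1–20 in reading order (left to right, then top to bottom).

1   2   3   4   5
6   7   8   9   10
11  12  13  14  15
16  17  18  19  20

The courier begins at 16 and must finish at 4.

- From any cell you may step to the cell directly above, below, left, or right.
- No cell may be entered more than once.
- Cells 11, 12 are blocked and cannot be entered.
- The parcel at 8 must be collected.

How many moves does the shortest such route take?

Any route passes through 8 somewhere between 16 and 4. Summing Manhattan distances along the two legs (16 → 8 → 4) gives a lower bound of 4 + 2 = 6 moves.
A route of 6 moves achieves this: 16 → 17 → 18 → 13 → 8 → 3 → 4.
Since 6 matches the lower bound, it is optimal.

6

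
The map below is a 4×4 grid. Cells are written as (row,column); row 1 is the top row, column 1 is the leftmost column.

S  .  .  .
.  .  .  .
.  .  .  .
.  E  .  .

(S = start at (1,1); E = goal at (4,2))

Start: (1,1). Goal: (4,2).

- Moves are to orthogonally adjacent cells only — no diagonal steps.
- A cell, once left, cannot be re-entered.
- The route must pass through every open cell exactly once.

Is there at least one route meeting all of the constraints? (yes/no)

Colour the cells like a checkerboard: each orthogonal step flips colour, so a Hamiltonian route alternates colours. Here there are 8 cells of one colour and 8 of the other, with start on the same colour as the goal — the counts and endpoints can't be arranged into an alternating sequence of length 16, so no Hamiltonian route exists.

no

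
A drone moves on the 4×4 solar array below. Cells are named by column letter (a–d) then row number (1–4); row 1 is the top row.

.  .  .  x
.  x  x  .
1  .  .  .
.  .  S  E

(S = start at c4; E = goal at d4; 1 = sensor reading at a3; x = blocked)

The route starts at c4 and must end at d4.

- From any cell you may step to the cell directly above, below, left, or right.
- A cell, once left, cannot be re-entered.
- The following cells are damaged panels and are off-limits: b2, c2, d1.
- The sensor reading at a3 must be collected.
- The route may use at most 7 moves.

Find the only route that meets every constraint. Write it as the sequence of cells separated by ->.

The 7-move cap with required stops at a3 leaves no slack for detours.
Route from c4: 2× left (reaching a4), up to a3, 3× right (reaching d3), down to d4 — 7 moves in all.
Check: all required cells visited; 7 ≤ 7 moves.

c4 -> b4 -> a4 -> a3 -> b3 -> c3 -> d3 -> d4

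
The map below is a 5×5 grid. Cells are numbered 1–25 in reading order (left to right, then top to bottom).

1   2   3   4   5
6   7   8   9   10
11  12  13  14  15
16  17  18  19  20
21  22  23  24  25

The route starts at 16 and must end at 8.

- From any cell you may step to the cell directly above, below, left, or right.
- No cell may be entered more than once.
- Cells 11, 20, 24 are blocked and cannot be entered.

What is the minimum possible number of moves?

4

The Manhattan distance from 16 to 8 is |4−2| + |1−3| = 4, so at least 4 moves are needed.
A route of 4 moves achieves this: 16 → 17 → 12 → 7 → 8.
Since 4 matches the lower bound, it is optimal.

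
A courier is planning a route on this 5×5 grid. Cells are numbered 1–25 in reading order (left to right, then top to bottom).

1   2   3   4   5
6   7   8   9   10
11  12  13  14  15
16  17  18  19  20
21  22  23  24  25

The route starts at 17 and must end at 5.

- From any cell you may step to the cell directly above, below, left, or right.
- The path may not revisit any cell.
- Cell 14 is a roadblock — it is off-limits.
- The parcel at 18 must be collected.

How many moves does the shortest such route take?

6

Any route passes through 18 somewhere between 17 and 5. Summing Manhattan distances along the two legs (17 → 18 → 5) gives a lower bound of 1 + 5 = 6 moves.
A route of 6 moves achieves this: 17 → 18 → 13 → 8 → 3 → 4 → 5.
Since 6 matches the lower bound, it is optimal.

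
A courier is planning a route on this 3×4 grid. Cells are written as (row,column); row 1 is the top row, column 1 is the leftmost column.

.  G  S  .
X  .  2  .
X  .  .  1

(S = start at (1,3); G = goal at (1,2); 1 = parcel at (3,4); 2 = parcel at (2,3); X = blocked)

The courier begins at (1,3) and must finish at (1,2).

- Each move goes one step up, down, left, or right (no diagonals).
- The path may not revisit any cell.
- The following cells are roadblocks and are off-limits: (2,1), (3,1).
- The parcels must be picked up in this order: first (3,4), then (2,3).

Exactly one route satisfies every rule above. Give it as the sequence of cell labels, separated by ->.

(1,3) -> (1,4) -> (2,4) -> (3,4) -> (3,3) -> (2,3) -> (2,2) -> (1,2)

The waypoints must appear in the order (3,4), (2,3), with no cell reused.
Route from (1,3): right to (1,4), 2× down (reaching (3,4)), left to (3,3), up to (2,3), left to (2,2), up to (1,2) — 7 moves in all.
Check: order respected (1 at step 3, 2 at step 5).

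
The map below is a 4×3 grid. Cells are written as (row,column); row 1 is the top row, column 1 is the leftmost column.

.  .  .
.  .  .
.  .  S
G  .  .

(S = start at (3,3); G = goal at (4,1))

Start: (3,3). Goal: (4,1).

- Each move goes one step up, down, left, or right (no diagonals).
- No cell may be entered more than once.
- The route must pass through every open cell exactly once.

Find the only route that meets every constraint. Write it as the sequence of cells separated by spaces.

(3,3) (4,3) (4,2) (3,2) (2,2) (2,3) (1,3) (1,2) (1,1) (2,1) (3,1) (4,1)

Need to visit all 12 open cells exactly once, starting at (3,3) and ending at (4,1).
Route from (3,3): down 1 to (4,3), left 1 to (4,2), up 2 to (2,2), right 1 to (2,3), up 1 to (1,3), left 2 to (1,1), down 3 to (4,1) — 11 moves in all.
Check: all 12 open cells covered.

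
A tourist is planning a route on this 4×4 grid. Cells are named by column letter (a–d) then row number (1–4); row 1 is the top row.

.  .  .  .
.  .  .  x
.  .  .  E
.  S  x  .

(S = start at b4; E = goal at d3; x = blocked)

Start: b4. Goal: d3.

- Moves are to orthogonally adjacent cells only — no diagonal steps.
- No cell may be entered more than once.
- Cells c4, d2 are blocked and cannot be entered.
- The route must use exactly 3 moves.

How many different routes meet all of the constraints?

1

Need simple routes of exactly 3 moves from b4 to d3 (Manhattan distance 3, so 0 moves are spent on a detour and 0 undoing it).
Enumerating: b4 b3 c3 d3.
That gives 1 route.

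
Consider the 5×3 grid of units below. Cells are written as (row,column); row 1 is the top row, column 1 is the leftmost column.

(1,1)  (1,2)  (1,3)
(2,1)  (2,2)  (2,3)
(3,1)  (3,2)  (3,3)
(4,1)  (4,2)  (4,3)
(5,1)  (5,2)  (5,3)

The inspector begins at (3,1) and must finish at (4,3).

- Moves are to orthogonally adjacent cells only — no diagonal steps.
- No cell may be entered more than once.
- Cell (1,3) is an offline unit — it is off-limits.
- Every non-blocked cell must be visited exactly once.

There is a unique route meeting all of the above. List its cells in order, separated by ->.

(3,1) -> (2,1) -> (1,1) -> (1,2) -> (2,2) -> (2,3) -> (3,3) -> (3,2) -> (4,2) -> (4,1) -> (5,1) -> (5,2) -> (5,3) -> (4,3)

Need to visit all 14 open cells exactly once, starting at (3,1) and ending at (4,3).
Route from (3,1): up 2 to (1,1), right 1 to (1,2), down 1 to (2,2), right 1 to (2,3), down 1 to (3,3), left 1 to (3,2), down 1 to (4,2), left 1 to (4,1), down 1 to (5,1), right 2 to (5,3), up 1 to (4,3) — 13 moves in all.
Check: all 14 open cells covered.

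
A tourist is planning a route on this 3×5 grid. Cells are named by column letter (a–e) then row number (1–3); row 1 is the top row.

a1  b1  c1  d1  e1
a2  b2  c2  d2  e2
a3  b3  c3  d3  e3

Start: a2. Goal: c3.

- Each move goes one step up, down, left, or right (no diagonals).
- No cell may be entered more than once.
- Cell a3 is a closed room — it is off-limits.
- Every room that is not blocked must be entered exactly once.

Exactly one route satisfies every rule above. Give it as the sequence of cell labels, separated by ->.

Need to visit all 14 open cells exactly once, starting at a2 and ending at c3.
Cell e3 has only two open neighbours (e2 and d3), so the path must pass straight through it: one of those is the cell it's entered from and the other is where it exits.
Route from a2: up 1 to a1, right 4 to e1, down 2 to e3, left 1 to d3, up 1 to d2, left 2 to b2, down 1 to b3, right 1 to c3 — 13 moves in all.
Check: all 14 open cells covered.

a2 -> a1 -> b1 -> c1 -> d1 -> e1 -> e2 -> e3 -> d3 -> d2 -> c2 -> b2 -> b3 -> c3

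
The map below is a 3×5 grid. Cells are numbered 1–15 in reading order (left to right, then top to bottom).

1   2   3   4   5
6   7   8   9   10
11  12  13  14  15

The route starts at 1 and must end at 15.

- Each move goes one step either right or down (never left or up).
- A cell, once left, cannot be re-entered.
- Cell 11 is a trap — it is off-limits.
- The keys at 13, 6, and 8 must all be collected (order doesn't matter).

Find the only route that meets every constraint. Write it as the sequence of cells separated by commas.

1, 6, 7, 8, 13, 14, 15

Moves only go right or down, so the column and row indices never decrease.
Route from 1: down to 6, 2× right (reaching 8), down to 13, 2× right (reaching 15) — 6 moves in all.
Check: all required cells visited.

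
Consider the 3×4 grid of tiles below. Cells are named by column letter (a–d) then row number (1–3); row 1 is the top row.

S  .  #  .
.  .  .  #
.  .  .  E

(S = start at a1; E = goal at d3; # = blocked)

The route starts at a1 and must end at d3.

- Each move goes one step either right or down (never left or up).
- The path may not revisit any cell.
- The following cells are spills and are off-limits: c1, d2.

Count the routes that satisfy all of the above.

5

A right/down-only route from a1 to d3 makes exactly 2 down-moves and 3 right-moves in some order.
With no other constraints that would be C(5,2) = 10 routes.
Subtract routes through each blocked cell (inclusion–exclusion for overlaps): − through c1: 3 − through d2: 4 + through c1&d2: 2 → 5.
That gives 5 routes.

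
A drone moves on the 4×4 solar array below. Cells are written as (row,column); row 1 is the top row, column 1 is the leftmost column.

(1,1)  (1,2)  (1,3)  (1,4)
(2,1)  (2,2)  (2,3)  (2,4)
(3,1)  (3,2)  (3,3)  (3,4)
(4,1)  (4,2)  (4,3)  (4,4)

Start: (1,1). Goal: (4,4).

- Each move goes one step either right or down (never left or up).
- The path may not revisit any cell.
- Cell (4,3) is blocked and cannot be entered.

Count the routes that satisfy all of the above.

A right/down-only route from (1,1) to (4,4) makes exactly 3 down-moves and 3 right-moves in some order.
With no other constraints that would be C(6,3) = 20 routes.
Subtract routes through each blocked cell (inclusion–exclusion for overlaps): − through (4,3): 10 → 10.
That gives 10 routes.

10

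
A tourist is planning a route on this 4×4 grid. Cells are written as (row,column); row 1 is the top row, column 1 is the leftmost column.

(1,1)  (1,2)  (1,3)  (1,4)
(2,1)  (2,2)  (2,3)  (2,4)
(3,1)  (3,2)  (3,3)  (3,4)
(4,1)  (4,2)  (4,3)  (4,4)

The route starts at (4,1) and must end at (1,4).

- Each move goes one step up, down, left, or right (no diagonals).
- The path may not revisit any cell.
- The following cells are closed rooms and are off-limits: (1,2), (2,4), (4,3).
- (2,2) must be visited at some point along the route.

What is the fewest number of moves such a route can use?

6

Any route passes through (2,2) somewhere between (4,1) and (1,4). Summing Manhattan distances along the two legs ((4,1) → (2,2) → (1,4)) gives a lower bound of 3 + 3 = 6 moves.
A route of 6 moves achieves this: (4,1) → (3,1) → (2,1) → (2,2) → (2,3) → (1,3) → (1,4).
Since 6 matches the lower bound, it is optimal.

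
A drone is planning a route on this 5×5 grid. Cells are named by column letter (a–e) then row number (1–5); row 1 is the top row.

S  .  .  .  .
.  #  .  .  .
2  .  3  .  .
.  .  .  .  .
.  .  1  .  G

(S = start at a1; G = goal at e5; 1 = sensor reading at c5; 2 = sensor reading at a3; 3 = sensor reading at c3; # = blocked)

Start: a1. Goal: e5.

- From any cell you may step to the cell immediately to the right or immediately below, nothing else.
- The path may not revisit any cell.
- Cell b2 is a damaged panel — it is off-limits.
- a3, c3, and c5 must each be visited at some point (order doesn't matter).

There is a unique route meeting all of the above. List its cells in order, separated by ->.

Moves only go right or down, so the column and row indices never decrease.
Route from a1: down 2 to a3, right 2 to c3, down 2 to c5, right 2 to e5 — 8 moves in all.
Check: all required cells visited.

a1 -> a2 -> a3 -> b3 -> c3 -> c4 -> c5 -> d5 -> e5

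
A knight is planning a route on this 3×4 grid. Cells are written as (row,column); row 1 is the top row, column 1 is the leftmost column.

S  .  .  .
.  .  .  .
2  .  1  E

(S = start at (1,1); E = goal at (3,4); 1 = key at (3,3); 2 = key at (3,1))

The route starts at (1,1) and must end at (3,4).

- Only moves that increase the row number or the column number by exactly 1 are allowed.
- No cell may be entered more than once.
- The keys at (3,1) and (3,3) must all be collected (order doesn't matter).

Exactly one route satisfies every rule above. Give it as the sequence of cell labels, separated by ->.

(1,1) -> (2,1) -> (3,1) -> (3,2) -> (3,3) -> (3,4)

Moves only go right or down, so the column and row indices never decrease.
Route from (1,1): 2× down (reaching (3,1)), 3× right (reaching (3,4)) — 5 moves in all.
Check: all required cells visited.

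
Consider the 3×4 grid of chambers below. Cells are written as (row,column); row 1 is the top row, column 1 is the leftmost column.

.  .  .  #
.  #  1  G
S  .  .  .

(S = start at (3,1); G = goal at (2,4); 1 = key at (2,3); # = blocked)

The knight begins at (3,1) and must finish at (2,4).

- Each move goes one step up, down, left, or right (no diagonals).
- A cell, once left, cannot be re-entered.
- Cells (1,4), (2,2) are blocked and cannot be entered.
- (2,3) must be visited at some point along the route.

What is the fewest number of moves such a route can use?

Any route passes through (2,3) somewhere between (3,1) and (2,4). Summing Manhattan distances along the two legs ((3,1) → (2,3) → (2,4)) gives a lower bound of 3 + 1 = 4 moves.
A route of 4 moves achieves this: (3,1) → (3,2) → (3,3) → (2,3) → (2,4).
Since 4 matches the lower bound, it is optimal.

4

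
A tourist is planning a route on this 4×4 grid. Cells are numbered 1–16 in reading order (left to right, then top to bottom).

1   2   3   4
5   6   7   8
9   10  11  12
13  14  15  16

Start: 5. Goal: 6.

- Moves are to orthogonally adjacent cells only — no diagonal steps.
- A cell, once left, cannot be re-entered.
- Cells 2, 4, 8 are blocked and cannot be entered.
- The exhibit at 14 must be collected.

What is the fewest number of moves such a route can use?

5

Any route passes through 14 somewhere between 5 and 6. Summing Manhattan distances along the two legs (5 → 14 → 6) gives a lower bound of 3 + 2 = 5 moves.
A route of 5 moves achieves this: 5 → 9 → 13 → 14 → 10 → 6.
Since 5 matches the lower bound, it is optimal.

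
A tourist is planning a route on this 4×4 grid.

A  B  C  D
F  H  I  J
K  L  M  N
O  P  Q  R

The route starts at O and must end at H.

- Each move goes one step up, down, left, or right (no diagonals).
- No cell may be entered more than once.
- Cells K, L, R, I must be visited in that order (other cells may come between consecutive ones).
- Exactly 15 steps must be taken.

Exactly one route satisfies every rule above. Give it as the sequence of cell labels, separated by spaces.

O K L P Q R N M I J D C B A F H

The waypoints must appear in the order K, L, R, I, with no cell reused.
Route from O: up 1 to K, right 1 to L, down 1 to P, right 2 to R, up 1 to N, left 1 to M, up 1 to I, right 1 to J, up 1 to D, left 3 to A, down 1 to F, right 1 to H — 15 moves in all.
Check: order respected (K at step 1, L at step 2, R at step 5, I at step 8); 15 moves as required.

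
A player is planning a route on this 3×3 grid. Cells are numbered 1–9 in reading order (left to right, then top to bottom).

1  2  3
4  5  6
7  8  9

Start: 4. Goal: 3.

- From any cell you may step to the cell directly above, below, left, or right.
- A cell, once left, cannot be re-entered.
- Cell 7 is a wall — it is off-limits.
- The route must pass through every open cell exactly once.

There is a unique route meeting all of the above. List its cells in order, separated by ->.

Need to visit all 8 open cells exactly once, starting at 4 and ending at 3.
Cell 9 has only two open neighbours (6 and 8), so the path must pass straight through it: one of those is the cell it's entered from and the other is where it exits.
Route from 4: up 1 to 1, right 1 to 2, down 2 to 8, right 1 to 9, up 2 to 3 — 7 moves in all.
Check: all 8 open cells covered.

4 -> 1 -> 2 -> 5 -> 8 -> 9 -> 6 -> 3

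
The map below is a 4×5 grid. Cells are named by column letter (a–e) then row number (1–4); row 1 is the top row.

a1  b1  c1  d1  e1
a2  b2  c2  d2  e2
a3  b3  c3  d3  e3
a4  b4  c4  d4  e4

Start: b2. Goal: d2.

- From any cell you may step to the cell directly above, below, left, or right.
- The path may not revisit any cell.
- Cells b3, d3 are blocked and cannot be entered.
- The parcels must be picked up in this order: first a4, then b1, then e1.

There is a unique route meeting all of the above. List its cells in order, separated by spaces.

The waypoints must appear in the order a4, b1, e1, with no cell reused.
Route from b2: right to c2, 2× down (reaching c4), 2× left (reaching a4), 3× up (reaching a1), 4× right (reaching e1), down to e2, left to d2 — 14 moves in all.
Check: order respected (a4 at step 5, b1 at step 9, e1 at step 12).

b2 c2 c3 c4 b4 a4 a3 a2 a1 b1 c1 d1 e1 e2 d2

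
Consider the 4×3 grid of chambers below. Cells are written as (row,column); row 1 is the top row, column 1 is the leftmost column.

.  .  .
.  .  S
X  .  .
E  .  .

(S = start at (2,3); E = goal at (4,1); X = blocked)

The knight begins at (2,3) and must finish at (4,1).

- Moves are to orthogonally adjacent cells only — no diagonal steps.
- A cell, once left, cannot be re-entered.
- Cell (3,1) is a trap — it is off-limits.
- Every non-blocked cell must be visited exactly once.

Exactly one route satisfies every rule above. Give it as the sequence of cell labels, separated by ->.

Need to visit all 11 open cells exactly once, starting at (2,3) and ending at (4,1).
Route from (2,3): up 1 to (1,3), left 2 to (1,1), down 1 to (2,1), right 1 to (2,2), down 1 to (3,2), right 1 to (3,3), down 1 to (4,3), left 2 to (4,1) — 10 moves in all.
Check: all 11 open cells covered.

(2,3) -> (1,3) -> (1,2) -> (1,1) -> (2,1) -> (2,2) -> (3,2) -> (3,3) -> (4,3) -> (4,2) -> (4,1)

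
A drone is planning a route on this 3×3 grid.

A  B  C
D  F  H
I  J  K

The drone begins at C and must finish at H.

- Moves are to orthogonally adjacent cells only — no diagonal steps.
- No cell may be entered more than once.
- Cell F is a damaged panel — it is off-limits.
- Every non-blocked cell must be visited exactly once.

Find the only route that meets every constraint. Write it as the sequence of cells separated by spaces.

C B A D I J K H

Need to visit all 8 open cells exactly once, starting at C and ending at H.
Cell A has only two open neighbours (D and B), so the path must pass straight through it: one of those is the cell it's entered from and the other is where it exits.
Route from C: left 2 to A, down 2 to I, right 2 to K, up 1 to H — 7 moves in all.
Check: all 8 open cells covered.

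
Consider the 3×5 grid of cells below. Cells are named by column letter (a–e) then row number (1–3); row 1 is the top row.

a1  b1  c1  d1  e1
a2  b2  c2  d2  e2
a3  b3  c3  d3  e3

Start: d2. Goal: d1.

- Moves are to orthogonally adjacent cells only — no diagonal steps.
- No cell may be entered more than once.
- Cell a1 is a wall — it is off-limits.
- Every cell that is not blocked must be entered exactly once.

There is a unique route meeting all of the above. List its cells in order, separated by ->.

Need to visit all 14 open cells exactly once, starting at d2 and ending at d1.
Route from d2: left to c2, up to c1, left to b1, down to b2, left to a2, down to a3, 4× right (reaching e3), 2× up (reaching e1), left to d1 — 13 moves in all.
Check: all 14 open cells covered.

d2 -> c2 -> c1 -> b1 -> b2 -> a2 -> a3 -> b3 -> c3 -> d3 -> e3 -> e2 -> e1 -> d1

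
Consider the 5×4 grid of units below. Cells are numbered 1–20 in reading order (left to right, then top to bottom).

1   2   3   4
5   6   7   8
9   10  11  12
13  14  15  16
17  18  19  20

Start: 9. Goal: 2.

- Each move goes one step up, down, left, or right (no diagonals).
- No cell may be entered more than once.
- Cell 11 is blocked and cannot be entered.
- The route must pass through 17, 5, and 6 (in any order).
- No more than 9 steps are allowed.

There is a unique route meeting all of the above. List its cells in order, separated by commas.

The 9-move cap with required stops at 17, 5, 6 leaves no slack for detours.
Route from 9: down 2 to 17, right 1 to 18, up 3 to 6, left 1 to 5, up 1 to 1, right 1 to 2 — 9 moves in all.
Check: all required cells visited; 9 ≤ 9 moves.

9, 13, 17, 18, 14, 10, 6, 5, 1, 2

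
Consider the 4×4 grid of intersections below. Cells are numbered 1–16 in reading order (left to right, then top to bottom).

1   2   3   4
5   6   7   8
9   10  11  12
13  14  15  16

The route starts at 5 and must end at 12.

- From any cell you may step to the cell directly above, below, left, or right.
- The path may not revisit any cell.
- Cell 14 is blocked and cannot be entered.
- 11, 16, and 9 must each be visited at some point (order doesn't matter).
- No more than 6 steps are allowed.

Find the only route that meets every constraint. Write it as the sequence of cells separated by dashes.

5 - 9 - 10 - 11 - 15 - 16 - 12

Any route must reach 11, 16, and 9 and still end at 12 within 6 moves, so the order of the required stops is forced.
Route from 5: down 1 to 9, right 2 to 11, down 1 to 15, right 1 to 16, up 1 to 12 — 6 moves in all.
Check: all required cells visited; 6 ≤ 6 moves.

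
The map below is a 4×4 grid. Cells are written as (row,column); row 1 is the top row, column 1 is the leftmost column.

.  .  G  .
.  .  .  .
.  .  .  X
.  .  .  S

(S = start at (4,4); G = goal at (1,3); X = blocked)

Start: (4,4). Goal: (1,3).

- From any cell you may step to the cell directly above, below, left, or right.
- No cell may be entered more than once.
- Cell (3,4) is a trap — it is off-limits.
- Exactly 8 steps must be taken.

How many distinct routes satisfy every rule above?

19

Need simple routes of exactly 8 moves from (4,4) to (1,3) (Manhattan distance 4, so 2 moves are spent on a detour and 2 undoing it).
Branch systematically from the start, pruning whenever the remaining move budget drops below the Manhattan distance to (1,3) or differs from it in parity. Every completion starts via (4,3): 19.
That gives 19 routes.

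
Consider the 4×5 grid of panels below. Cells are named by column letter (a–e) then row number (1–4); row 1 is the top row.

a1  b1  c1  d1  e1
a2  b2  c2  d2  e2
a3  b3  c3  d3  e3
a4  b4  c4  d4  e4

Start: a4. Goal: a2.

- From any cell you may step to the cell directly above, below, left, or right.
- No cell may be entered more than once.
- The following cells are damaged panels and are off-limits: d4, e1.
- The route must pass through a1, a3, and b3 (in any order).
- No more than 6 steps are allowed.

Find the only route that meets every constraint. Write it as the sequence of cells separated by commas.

a4, a3, b3, b2, b1, a1, a2

Any route must reach a1, a3, and b3 and still end at a2 within 6 moves, so the order of the required stops is forced.
Route from a4: up 1 to a3, right 1 to b3, up 2 to b1, left 1 to a1, down 1 to a2 — 6 moves in all.
Check: all required cells visited; 6 ≤ 6 moves.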